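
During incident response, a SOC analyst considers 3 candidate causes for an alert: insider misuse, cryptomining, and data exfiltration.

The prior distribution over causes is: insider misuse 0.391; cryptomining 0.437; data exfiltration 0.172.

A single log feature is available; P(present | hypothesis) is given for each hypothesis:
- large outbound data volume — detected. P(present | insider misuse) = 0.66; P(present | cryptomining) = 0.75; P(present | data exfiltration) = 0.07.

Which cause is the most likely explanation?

cryptomining

By Bayes' rule, the unnormalized weight for each hypothesis is prior × likelihood:
  insider misuse: 0.391 × 0.66 = 0.25806
  cryptomining: 0.437 × 0.75 = 0.32775
  data exfiltration: 0.172 × 0.07 = 0.01204
Marginal likelihood of the evidence = 0.59785.
P(insider misuse | evidence) ≈ 0.25806 / 0.59785 ≈ 0.432
P(cryptomining | evidence) ≈ 0.32775 / 0.59785 ≈ 0.548
P(data exfiltration | evidence) ≈ 0.01204 / 0.59785 ≈ 0.020
The largest is 0.548, so cryptomining is most probable.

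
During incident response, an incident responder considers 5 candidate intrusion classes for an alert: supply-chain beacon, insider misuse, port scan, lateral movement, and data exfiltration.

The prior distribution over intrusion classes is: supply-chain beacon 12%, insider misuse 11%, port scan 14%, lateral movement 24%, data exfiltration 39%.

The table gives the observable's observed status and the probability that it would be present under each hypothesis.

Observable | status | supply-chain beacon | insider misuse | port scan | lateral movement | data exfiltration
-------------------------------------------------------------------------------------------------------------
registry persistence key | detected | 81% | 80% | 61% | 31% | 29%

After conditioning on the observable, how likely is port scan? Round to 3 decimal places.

0.186

For each hypothesis, the unnormalized posterior weight is prior × likelihood:
  supply-chain beacon: 0.12 × 0.81 = 0.0972
  insider misuse: 0.11 × 0.80 = 0.088
  port scan: 0.14 × 0.61 = 0.0854
  lateral movement: 0.24 × 0.31 = 0.0744
  data exfiltration: 0.39 × 0.29 = 0.1131
The unnormalized weights sum to 0.4581.
P(port scan | evidence) = 0.0854 / 0.4581 ≈ 0.186.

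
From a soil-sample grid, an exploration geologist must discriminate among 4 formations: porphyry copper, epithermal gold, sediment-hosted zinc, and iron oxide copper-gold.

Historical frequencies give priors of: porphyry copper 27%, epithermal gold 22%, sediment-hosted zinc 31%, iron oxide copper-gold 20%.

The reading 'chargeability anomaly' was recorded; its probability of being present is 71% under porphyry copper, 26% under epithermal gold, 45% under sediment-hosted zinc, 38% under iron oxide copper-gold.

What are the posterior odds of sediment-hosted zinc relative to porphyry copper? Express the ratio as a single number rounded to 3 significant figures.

0.728

Posterior odds equal prior odds times the likelihood ratio; only the two competing hypotheses matter.
  sediment-hosted zinc: 0.31 × 0.45 = 0.1395
  porphyry copper: 0.27 × 0.71 = 0.1917
Odds(sediment-hosted zinc : porphyry copper) = 0.1395 / 0.1917 ≈ 0.728.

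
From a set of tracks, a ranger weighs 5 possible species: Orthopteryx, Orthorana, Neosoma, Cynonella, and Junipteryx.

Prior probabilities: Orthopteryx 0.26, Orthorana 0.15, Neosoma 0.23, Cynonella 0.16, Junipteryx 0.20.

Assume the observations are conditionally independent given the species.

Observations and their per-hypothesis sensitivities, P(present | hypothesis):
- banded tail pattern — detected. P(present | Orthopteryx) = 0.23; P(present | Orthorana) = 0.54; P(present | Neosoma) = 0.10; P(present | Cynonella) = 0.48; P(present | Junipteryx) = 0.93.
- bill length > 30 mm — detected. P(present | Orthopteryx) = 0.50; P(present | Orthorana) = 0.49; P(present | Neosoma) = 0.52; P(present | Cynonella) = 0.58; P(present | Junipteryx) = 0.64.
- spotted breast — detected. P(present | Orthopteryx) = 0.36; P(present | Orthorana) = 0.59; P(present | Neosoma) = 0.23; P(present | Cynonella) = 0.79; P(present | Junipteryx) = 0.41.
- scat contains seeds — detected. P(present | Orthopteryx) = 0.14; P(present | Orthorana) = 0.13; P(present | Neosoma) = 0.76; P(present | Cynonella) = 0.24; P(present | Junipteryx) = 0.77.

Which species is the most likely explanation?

Multiply each prior by the joint likelihood of the evidence pattern:
  Orthopteryx: 0.26 × 0.23 × 0.50 × 0.36 × 0.14 = 0.001507
  Orthorana: 0.15 × 0.54 × 0.49 × 0.59 × 0.13 = 0.0030442
  Neosoma: 0.23 × 0.10 × 0.52 × 0.23 × 0.76 = 0.0020906
  Cynonella: 0.16 × 0.48 × 0.58 × 0.79 × 0.24 = 0.0084455
  Junipteryx: 0.20 × 0.93 × 0.64 × 0.41 × 0.77 = 0.037581
Marginal likelihood of the evidence = 0.052668.
P(Orthopteryx | evidence) ≈ 0.001507 / 0.052668 ≈ 0.029
P(Orthorana | evidence) ≈ 0.0030442 / 0.052668 ≈ 0.058
P(Neosoma | evidence) ≈ 0.0020906 / 0.052668 ≈ 0.040
P(Cynonella | evidence) ≈ 0.0084455 / 0.052668 ≈ 0.160
P(Junipteryx | evidence) ≈ 0.037581 / 0.052668 ≈ 0.714
The largest is 0.714, so Junipteryx is most probable.

Junipteryx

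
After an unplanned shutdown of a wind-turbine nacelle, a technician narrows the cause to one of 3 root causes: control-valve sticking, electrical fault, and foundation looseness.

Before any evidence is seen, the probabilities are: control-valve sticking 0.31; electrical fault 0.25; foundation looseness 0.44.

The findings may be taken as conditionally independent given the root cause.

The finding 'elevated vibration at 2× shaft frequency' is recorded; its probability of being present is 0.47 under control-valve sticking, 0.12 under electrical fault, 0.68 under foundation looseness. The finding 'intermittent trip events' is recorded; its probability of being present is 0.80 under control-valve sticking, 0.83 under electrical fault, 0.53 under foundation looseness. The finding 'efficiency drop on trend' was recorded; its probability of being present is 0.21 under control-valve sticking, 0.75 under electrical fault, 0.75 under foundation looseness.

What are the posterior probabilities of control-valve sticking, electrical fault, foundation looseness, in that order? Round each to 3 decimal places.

Multiply each prior by the joint likelihood of the evidence pattern:
  control-valve sticking: 0.31 × 0.47 × 0.80 × 0.21 = 0.024478
  electrical fault: 0.25 × 0.12 × 0.83 × 0.75 = 0.018675
  foundation looseness: 0.44 × 0.68 × 0.53 × 0.75 = 0.11893
Marginal likelihood of the evidence = 0.16208.
P(control-valve sticking | evidence) = 0.024478 / 0.16208 ≈ 0.151
P(electrical fault | evidence) = 0.018675 / 0.16208 ≈ 0.115
P(foundation looseness | evidence) = 0.11893 / 0.16208 ≈ 0.734

0.151, 0.115, 0.734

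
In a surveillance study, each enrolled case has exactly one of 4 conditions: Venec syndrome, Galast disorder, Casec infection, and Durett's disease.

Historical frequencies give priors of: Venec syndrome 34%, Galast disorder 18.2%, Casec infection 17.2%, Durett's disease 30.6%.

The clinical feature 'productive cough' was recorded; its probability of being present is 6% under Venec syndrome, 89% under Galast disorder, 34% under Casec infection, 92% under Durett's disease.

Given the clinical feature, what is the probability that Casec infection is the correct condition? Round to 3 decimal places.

Multiply each prior by the likelihood of the clinical feature:
  Venec syndrome: 0.340 × 0.06 = 0.0204
  Galast disorder: 0.182 × 0.89 = 0.16198
  Casec infection: 0.172 × 0.34 = 0.05848
  Durett's disease: 0.306 × 0.92 = 0.28152
Normalizing constant Z = 0.0204 + 0.16198 + 0.05848 + 0.28152 = 0.52238.
P(Casec infection | evidence) = 0.05848 / 0.52238 ≈ 0.112.

0.112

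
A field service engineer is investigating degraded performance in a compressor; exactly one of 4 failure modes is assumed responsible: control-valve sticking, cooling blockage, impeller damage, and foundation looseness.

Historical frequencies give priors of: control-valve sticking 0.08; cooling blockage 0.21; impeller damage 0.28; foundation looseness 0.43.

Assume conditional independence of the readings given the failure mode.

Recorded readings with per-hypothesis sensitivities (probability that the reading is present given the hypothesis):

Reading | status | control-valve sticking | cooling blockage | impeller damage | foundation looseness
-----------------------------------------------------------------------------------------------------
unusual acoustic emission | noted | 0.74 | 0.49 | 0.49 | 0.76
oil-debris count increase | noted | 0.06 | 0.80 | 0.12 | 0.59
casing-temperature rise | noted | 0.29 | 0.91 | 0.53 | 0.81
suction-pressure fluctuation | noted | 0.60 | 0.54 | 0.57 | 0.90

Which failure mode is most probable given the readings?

foundation looseness

By Bayes' rule with conditional independence, the unnormalized weight for each hypothesis is prior × ∏ likelihoods:
  control-valve sticking: 0.08 × 0.74 × 0.06 × 0.29 × 0.60 = 0.00061805
  cooling blockage: 0.21 × 0.49 × 0.80 × 0.91 × 0.54 = 0.040452
  impeller damage: 0.28 × 0.49 × 0.12 × 0.53 × 0.57 = 0.0049738
  foundation looseness: 0.43 × 0.76 × 0.59 × 0.81 × 0.90 = 0.14056
The unnormalized weights sum to 0.1866.
P(control-valve sticking | evidence) ≈ 0.00061805 / 0.1866 ≈ 0.003
P(cooling blockage | evidence) ≈ 0.040452 / 0.1866 ≈ 0.217
P(impeller damage | evidence) ≈ 0.0049738 / 0.1866 ≈ 0.027
P(foundation looseness | evidence) ≈ 0.14056 / 0.1866 ≈ 0.753
The largest is 0.753, so foundation looseness is most probable.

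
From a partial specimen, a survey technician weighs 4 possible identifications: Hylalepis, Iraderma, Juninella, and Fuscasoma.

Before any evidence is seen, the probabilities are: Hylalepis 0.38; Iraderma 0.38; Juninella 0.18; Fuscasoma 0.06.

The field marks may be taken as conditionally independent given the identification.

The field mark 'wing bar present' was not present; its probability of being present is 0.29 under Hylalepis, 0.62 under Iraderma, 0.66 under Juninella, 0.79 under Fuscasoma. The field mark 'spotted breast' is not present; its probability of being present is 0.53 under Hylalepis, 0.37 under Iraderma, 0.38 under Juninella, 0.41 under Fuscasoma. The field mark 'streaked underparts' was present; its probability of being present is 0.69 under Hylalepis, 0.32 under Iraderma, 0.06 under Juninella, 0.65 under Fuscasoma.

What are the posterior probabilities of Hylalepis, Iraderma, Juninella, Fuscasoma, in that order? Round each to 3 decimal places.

0.707, 0.235, 0.018, 0.039

Multiply each prior by the joint likelihood of the field mark pattern (using 1 − P(present | H) for each absent field mark):
  Hylalepis: 0.38 × (1 − 0.29) × (1 − 0.53) × 0.69 = 0.087496
  Iraderma: 0.38 × (1 − 0.62) × (1 − 0.37) × 0.32 = 0.029111
  Juninella: 0.18 × (1 − 0.66) × (1 − 0.38) × 0.06 = 0.0022766
  Fuscasoma: 0.06 × (1 − 0.79) × (1 − 0.41) × 0.65 = 0.0048321
Marginal likelihood of the evidence = 0.12372.
P(Hylalepis | evidence) = 0.087496 / 0.12372 ≈ 0.707
P(Iraderma | evidence) = 0.029111 / 0.12372 ≈ 0.235
P(Juninella | evidence) = 0.0022766 / 0.12372 ≈ 0.018
P(Fuscasoma | evidence) = 0.0048321 / 0.12372 ≈ 0.039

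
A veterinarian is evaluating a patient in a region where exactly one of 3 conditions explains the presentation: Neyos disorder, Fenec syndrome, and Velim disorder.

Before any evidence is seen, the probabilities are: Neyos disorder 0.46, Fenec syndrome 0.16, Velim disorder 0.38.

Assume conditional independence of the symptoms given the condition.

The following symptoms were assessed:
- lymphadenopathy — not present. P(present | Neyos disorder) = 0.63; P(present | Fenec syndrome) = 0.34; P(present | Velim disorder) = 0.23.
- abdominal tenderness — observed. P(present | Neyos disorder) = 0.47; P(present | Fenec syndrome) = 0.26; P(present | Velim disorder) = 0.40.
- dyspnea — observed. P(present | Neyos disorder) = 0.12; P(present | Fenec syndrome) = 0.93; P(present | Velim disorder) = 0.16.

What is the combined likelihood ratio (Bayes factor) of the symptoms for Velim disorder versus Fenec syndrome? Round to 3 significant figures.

Take the product of per-symptom likelihoods under each hypothesis (using 1 − P(present | H) for each absent symptom), then divide.
  Velim disorder: (1 − 0.23) × 0.40 × 0.16 = 0.04928
  Fenec syndrome: (1 − 0.34) × 0.26 × 0.93 = 0.15959
Bayes factor = 0.04928 / 0.15959 ≈ 0.309

0.309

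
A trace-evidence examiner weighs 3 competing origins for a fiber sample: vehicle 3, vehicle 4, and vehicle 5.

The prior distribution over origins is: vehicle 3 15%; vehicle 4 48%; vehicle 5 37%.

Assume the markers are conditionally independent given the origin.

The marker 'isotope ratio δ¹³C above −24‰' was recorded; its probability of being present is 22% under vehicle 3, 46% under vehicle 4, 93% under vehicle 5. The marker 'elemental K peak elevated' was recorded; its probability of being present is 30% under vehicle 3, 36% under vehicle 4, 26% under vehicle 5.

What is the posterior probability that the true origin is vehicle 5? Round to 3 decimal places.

Multiply each prior by the joint likelihood of the marker pattern:
  vehicle 3: 0.15 × 0.22 × 0.30 = 0.0099
  vehicle 4: 0.48 × 0.46 × 0.36 = 0.079488
  vehicle 5: 0.37 × 0.93 × 0.26 = 0.089466
Normalizing constant Z = 0.0099 + 0.079488 + 0.089466 = 0.17885.
P(vehicle 5 | evidence) = 0.089466 / 0.17885 ≈ 0.500.

0.500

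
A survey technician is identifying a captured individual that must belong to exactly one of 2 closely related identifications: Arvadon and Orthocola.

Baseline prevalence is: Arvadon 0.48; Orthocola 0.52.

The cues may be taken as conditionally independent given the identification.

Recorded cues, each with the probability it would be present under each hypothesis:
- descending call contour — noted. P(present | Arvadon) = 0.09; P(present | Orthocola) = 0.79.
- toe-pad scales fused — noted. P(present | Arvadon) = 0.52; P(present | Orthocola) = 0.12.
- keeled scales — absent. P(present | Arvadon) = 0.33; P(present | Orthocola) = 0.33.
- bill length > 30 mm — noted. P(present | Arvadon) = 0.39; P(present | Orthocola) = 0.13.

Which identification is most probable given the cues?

Arvadon

Multiply each prior by the joint likelihood of the cue pattern (using 1 − P(present | H) for each absent cue):
  Arvadon: 0.48 × 0.09 × 0.52 × (1 − 0.33) × 0.39 = 0.0058698
  Orthocola: 0.52 × 0.79 × 0.12 × (1 − 0.33) × 0.13 = 0.0042937
The unnormalized weights sum to 0.010164.
P(Arvadon | evidence) ≈ 0.0058698 / 0.010164 ≈ 0.578
P(Orthocola | evidence) ≈ 0.0042937 / 0.010164 ≈ 0.422
The largest is 0.578, so Arvadon is most probable.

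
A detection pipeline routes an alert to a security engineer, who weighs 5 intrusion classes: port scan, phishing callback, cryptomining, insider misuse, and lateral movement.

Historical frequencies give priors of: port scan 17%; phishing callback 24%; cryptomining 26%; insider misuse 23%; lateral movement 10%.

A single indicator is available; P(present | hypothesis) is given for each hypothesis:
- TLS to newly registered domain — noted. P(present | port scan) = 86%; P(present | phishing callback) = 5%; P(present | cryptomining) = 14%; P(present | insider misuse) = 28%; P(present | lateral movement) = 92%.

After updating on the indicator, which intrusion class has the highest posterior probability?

port scan

For each hypothesis, the unnormalized posterior weight is prior × likelihood:
  port scan: 0.17 × 0.86 = 0.1462
  phishing callback: 0.24 × 0.05 = 0.012
  cryptomining: 0.26 × 0.14 = 0.0364
  insider misuse: 0.23 × 0.28 = 0.0644
  lateral movement: 0.10 × 0.92 = 0.092
Marginal likelihood of the evidence = 0.351.
P(port scan | evidence) ≈ 0.1462 / 0.351 ≈ 0.417
P(phishing callback | evidence) ≈ 0.012 / 0.351 ≈ 0.034
P(cryptomining | evidence) ≈ 0.0364 / 0.351 ≈ 0.104
P(insider misuse | evidence) ≈ 0.0644 / 0.351 ≈ 0.183
P(lateral movement | evidence) ≈ 0.092 / 0.351 ≈ 0.262
The largest is 0.417, so port scan is most probable.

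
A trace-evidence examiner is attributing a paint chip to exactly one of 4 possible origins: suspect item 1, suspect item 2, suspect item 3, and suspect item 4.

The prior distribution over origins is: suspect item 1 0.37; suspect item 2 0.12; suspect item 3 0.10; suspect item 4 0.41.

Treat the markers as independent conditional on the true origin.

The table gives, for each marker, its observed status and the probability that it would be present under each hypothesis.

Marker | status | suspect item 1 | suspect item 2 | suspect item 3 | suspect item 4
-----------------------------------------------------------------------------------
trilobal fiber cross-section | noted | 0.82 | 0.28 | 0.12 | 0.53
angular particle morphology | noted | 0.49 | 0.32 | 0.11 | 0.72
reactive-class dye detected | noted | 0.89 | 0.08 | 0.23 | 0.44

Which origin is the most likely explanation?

suspect item 1

By Bayes' rule with conditional independence, the unnormalized weight for each hypothesis is prior × ∏ likelihoods:
  suspect item 1: 0.37 × 0.82 × 0.49 × 0.89 = 0.13231
  suspect item 2: 0.12 × 0.28 × 0.32 × 0.08 = 0.00086016
  suspect item 3: 0.10 × 0.12 × 0.11 × 0.23 = 0.0003036
  suspect item 4: 0.41 × 0.53 × 0.72 × 0.44 = 0.068841
The unnormalized weights sum to 0.20232.
P(suspect item 1 | evidence) ≈ 0.13231 / 0.20232 ≈ 0.654
P(suspect item 2 | evidence) ≈ 0.00086016 / 0.20232 ≈ 0.004
P(suspect item 3 | evidence) ≈ 0.0003036 / 0.20232 ≈ 0.002
P(suspect item 4 | evidence) ≈ 0.068841 / 0.20232 ≈ 0.340
The largest is 0.654, so suspect item 1 is most probable.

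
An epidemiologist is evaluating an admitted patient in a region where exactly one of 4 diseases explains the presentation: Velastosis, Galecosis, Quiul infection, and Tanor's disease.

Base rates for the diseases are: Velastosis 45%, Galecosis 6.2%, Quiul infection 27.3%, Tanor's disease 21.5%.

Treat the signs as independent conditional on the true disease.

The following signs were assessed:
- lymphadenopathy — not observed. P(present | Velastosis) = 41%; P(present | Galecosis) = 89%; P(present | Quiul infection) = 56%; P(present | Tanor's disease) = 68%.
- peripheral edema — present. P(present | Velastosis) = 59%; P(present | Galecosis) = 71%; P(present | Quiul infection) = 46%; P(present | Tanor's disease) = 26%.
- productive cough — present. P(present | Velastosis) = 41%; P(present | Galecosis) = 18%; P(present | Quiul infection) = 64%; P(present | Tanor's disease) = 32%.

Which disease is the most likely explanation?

For each hypothesis, the unnormalized posterior weight is prior × product of the sign likelihoods (using 1 − P(present | H) for each absent sign):
  Velastosis: 0.450 × (1 − 0.41) × 0.59 × 0.41 = 0.064224
  Galecosis: 0.062 × (1 − 0.89) × 0.71 × 0.18 = 0.0008716
  Quiul infection: 0.273 × (1 − 0.56) × 0.46 × 0.64 = 0.035363
  Tanor's disease: 0.215 × (1 − 0.68) × 0.26 × 0.32 = 0.0057242
Normalizing constant Z = 0.064224 + 0.0008716 + 0.035363 + 0.0057242 = 0.10618.
P(Velastosis | evidence) ≈ 0.064224 / 0.10618 ≈ 0.605
P(Galecosis | evidence) ≈ 0.0008716 / 0.10618 ≈ 0.008
P(Quiul infection | evidence) ≈ 0.035363 / 0.10618 ≈ 0.333
P(Tanor's disease | evidence) ≈ 0.0057242 / 0.10618 ≈ 0.054
The largest is 0.605, so Velastosis is most probable.

Velastosis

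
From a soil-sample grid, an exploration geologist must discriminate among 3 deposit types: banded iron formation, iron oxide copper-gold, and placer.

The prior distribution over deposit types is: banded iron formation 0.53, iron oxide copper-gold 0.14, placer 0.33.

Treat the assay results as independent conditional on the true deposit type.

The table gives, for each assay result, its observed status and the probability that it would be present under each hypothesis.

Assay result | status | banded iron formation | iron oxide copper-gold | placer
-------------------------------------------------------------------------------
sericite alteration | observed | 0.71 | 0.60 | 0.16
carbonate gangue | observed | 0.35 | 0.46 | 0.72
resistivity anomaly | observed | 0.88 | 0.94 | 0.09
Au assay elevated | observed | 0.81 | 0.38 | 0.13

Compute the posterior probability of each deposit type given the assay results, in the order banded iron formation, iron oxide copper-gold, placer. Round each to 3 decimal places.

0.868, 0.128, 0.004

By Bayes' rule with conditional independence, the unnormalized weight for each hypothesis is prior × ∏ likelihoods:
  banded iron formation: 0.53 × 0.71 × 0.35 × 0.88 × 0.81 = 0.093879
  iron oxide copper-gold: 0.14 × 0.60 × 0.46 × 0.94 × 0.38 = 0.013802
  placer: 0.33 × 0.16 × 0.72 × 0.09 × 0.13 = 0.00044479
The unnormalized weights sum to 0.10813.
P(banded iron formation | evidence) = 0.093879 / 0.10813 ≈ 0.868
P(iron oxide copper-gold | evidence) = 0.013802 / 0.10813 ≈ 0.128
P(placer | evidence) = 0.00044479 / 0.10813 ≈ 0.004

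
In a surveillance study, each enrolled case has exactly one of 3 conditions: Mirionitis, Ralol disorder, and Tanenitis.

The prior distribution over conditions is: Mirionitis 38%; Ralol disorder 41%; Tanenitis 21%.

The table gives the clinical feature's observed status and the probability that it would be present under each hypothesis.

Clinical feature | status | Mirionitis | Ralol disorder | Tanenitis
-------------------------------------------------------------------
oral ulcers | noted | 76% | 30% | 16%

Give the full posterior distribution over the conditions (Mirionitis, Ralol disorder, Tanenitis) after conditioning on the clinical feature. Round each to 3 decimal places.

By Bayes' rule, the unnormalized weight for each hypothesis is prior × likelihood:
  Mirionitis: 0.38 × 0.76 = 0.2888
  Ralol disorder: 0.41 × 0.30 = 0.123
  Tanenitis: 0.21 × 0.16 = 0.0336
The unnormalized weights sum to 0.4454.
P(Mirionitis | evidence) = 0.2888 / 0.4454 ≈ 0.648
P(Ralol disorder | evidence) = 0.123 / 0.4454 ≈ 0.276
P(Tanenitis | evidence) = 0.0336 / 0.4454 ≈ 0.075

0.648, 0.276, 0.075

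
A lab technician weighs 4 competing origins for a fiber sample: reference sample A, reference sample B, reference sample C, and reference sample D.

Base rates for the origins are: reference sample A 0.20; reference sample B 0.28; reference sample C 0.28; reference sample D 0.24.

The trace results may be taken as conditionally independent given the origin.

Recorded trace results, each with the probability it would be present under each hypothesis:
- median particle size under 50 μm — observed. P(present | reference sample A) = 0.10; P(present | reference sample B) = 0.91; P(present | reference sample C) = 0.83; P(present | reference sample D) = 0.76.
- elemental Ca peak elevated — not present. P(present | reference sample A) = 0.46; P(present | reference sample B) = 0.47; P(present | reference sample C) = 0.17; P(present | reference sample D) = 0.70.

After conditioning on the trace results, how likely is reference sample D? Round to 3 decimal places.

0.139

Multiply each prior by the joint likelihood of the trace result pattern (using 1 − P(present | H) for each absent trace result):
  reference sample A: 0.20 × 0.10 × (1 − 0.46) = 0.0108
  reference sample B: 0.28 × 0.91 × (1 − 0.47) = 0.13504
  reference sample C: 0.28 × 0.83 × (1 − 0.17) = 0.19289
  reference sample D: 0.24 × 0.76 × (1 − 0.70) = 0.05472
The unnormalized weights sum to 0.39346.
P(reference sample D | evidence) = 0.05472 / 0.39346 ≈ 0.139.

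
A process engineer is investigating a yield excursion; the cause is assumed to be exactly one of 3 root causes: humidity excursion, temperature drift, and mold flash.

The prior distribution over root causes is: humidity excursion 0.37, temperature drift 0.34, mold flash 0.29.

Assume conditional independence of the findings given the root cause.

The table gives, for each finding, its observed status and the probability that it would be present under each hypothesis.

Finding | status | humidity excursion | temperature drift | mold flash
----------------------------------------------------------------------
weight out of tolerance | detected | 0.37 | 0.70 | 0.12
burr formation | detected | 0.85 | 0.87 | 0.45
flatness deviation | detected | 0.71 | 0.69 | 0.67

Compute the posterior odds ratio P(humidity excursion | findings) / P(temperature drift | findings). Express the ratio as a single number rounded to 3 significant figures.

Unnormalized posterior weight (prior times the finding likelihoods) for each of the two hypotheses:
  humidity excursion: 0.37 × 0.37 × 0.85 × 0.71 = 0.082619
  temperature drift: 0.34 × 0.70 × 0.87 × 0.69 = 0.14287
Posterior odds = 0.082619 / 0.14287 ≈ 0.578.

0.578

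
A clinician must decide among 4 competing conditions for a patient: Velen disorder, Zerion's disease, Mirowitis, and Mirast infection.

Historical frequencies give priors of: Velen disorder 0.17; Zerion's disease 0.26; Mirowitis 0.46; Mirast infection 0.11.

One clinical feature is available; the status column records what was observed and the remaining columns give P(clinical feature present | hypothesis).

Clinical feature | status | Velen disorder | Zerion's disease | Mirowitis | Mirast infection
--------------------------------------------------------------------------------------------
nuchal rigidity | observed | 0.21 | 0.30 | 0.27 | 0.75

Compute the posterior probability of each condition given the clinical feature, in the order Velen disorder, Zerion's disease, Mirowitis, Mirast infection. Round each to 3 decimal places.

Multiply each prior by the likelihood of the clinical feature:
  Velen disorder: 0.17 × 0.21 = 0.0357
  Zerion's disease: 0.26 × 0.30 = 0.078
  Mirowitis: 0.46 × 0.27 = 0.1242
  Mirast infection: 0.11 × 0.75 = 0.0825
The unnormalized weights sum to 0.3204.
P(Velen disorder | evidence) = 0.0357 / 0.3204 ≈ 0.111
P(Zerion's disease | evidence) = 0.078 / 0.3204 ≈ 0.243
P(Mirowitis | evidence) = 0.1242 / 0.3204 ≈ 0.388
P(Mirast infection | evidence) = 0.0825 / 0.3204 ≈ 0.257

0.111, 0.243, 0.388, 0.257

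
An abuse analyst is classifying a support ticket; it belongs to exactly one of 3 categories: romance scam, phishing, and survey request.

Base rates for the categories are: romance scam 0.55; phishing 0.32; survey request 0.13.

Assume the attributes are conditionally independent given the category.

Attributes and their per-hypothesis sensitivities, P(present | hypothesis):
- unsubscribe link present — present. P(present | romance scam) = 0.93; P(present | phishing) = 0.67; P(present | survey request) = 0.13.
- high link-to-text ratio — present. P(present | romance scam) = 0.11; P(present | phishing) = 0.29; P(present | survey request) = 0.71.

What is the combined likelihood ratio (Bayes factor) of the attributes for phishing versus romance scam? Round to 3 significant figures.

1.90

The Bayes factor is the ratio of the joint likelihoods of the attribute pattern under the two hypotheses.
  phishing: 0.67 × 0.29 = 0.1943
  romance scam: 0.93 × 0.11 = 0.1023
Bayes factor = 0.1943 / 0.1023 ≈ 1.90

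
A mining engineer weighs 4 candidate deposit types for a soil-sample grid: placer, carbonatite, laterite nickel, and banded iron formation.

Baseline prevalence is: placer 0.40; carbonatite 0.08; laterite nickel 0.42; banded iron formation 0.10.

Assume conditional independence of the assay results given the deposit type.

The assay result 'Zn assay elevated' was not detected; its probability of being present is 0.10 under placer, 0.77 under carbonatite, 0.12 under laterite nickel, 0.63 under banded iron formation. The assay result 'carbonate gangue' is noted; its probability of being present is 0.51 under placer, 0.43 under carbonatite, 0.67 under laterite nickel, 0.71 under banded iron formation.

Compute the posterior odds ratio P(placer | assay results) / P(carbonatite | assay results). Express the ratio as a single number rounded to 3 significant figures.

Posterior odds equal prior odds times the likelihood ratio; only the two competing hypotheses matter (using 1 − P(present | H) for each absent assay result).
  placer: 0.40 × (1 − 0.10) × 0.51 = 0.1836
  carbonatite: 0.08 × (1 − 0.77) × 0.43 = 0.007912
Posterior odds = 0.1836 / 0.007912 ≈ 23.2.

23.2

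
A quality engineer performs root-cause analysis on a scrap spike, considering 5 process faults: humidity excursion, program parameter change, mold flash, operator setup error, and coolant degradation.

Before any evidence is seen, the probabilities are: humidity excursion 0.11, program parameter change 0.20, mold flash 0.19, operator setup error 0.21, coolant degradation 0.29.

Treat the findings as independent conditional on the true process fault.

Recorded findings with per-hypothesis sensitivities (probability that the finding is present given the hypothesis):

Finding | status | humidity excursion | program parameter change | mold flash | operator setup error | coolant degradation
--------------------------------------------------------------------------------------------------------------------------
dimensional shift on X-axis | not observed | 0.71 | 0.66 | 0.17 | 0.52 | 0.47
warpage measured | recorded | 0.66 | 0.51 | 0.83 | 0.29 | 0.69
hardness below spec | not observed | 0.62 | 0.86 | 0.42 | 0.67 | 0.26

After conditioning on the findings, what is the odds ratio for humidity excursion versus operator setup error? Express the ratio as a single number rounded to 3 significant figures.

0.829

The normalizing constant cancels in an odds ratio, so compute prior × likelihood for the two hypotheses only (using 1 − P(present | H) for each absent finding):
  humidity excursion: 0.11 × (1 − 0.71) × 0.66 × (1 − 0.62) = 0.0080005
  operator setup error: 0.21 × (1 − 0.52) × 0.29 × (1 − 0.67) = 0.0096466
Odds(humidity excursion : operator setup error) = 0.0080005 / 0.0096466 ≈ 0.829.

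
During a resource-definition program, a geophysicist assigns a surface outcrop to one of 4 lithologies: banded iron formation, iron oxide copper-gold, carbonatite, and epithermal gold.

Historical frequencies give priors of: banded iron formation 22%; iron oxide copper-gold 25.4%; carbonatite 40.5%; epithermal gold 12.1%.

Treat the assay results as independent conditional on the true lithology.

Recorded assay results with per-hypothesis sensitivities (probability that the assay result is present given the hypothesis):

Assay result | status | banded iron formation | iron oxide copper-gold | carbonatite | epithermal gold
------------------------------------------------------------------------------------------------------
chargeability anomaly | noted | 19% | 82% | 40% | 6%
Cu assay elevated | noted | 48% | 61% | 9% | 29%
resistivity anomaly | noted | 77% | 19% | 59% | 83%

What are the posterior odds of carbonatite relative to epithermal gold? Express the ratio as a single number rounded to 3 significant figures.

4.92

The normalizing constant cancels in an odds ratio, so compute prior × likelihood for the two hypotheses only:
  carbonatite: 0.405 × 0.40 × 0.09 × 0.59 = 0.0086022
  epithermal gold: 0.121 × 0.06 × 0.29 × 0.83 = 0.0017475
Odds(carbonatite : epithermal gold) = 0.0086022 / 0.0017475 ≈ 4.92.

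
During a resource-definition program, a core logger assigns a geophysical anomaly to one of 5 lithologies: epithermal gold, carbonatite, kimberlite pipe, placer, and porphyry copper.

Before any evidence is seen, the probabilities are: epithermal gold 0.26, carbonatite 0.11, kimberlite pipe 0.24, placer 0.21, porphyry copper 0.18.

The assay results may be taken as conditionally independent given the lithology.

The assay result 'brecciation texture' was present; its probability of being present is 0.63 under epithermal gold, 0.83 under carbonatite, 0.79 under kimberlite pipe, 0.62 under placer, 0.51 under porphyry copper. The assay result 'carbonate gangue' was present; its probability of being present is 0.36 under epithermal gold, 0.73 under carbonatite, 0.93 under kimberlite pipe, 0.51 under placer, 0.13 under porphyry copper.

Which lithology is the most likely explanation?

For each hypothesis, the unnormalized posterior weight is prior × product of the assay result likelihoods:
  epithermal gold: 0.26 × 0.63 × 0.36 = 0.058968
  carbonatite: 0.11 × 0.83 × 0.73 = 0.066649
  kimberlite pipe: 0.24 × 0.79 × 0.93 = 0.17633
  placer: 0.21 × 0.62 × 0.51 = 0.066402
  porphyry copper: 0.18 × 0.51 × 0.13 = 0.011934
Marginal likelihood of the evidence = 0.38028.
P(epithermal gold | evidence) ≈ 0.058968 / 0.38028 ≈ 0.155
P(carbonatite | evidence) ≈ 0.066649 / 0.38028 ≈ 0.175
P(kimberlite pipe | evidence) ≈ 0.17633 / 0.38028 ≈ 0.464
P(placer | evidence) ≈ 0.066402 / 0.38028 ≈ 0.175
P(porphyry copper | evidence) ≈ 0.011934 / 0.38028 ≈ 0.031
The largest is 0.464, so kimberlite pipe is most probable.

kimberlite pipe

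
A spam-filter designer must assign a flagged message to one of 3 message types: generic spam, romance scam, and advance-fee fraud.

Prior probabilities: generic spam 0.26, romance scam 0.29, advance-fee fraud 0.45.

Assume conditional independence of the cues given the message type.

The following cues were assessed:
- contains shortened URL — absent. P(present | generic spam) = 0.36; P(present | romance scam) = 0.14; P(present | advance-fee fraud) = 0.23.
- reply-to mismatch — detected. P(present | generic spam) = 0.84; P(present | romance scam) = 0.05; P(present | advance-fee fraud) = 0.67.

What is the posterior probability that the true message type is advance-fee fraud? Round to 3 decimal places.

0.604

By Bayes' rule with conditional independence, the unnormalized weight for each hypothesis is prior × ∏ likelihoods (using 1 − P(present | H) for each absent cue):
  generic spam: 0.26 × (1 − 0.36) × 0.84 = 0.13978
  romance scam: 0.29 × (1 − 0.14) × 0.05 = 0.01247
  advance-fee fraud: 0.45 × (1 − 0.23) × 0.67 = 0.23216
Normalizing constant Z = 0.13978 + 0.01247 + 0.23216 = 0.3844.
P(advance-fee fraud | evidence) = 0.23216 / 0.3844 ≈ 0.604.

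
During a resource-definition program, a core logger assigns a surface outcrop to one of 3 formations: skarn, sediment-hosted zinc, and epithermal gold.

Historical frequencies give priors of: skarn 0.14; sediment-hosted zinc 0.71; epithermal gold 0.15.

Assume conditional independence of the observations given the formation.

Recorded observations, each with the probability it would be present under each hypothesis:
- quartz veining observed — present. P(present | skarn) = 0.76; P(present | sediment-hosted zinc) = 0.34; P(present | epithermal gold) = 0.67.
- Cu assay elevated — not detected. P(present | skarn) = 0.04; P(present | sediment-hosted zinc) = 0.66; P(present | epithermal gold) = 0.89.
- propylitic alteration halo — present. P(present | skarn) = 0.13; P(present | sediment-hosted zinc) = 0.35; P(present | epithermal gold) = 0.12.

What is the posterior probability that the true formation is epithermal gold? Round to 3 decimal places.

Multiply each prior by the joint likelihood of the evidence pattern (using 1 − P(present | H) for each absent observation):
  skarn: 0.14 × 0.76 × (1 − 0.04) × 0.13 = 0.013279
  sediment-hosted zinc: 0.71 × 0.34 × (1 − 0.66) × 0.35 = 0.028727
  epithermal gold: 0.15 × 0.67 × (1 − 0.89) × 0.12 = 0.0013266
The unnormalized weights sum to 0.043332.
P(epithermal gold | evidence) = 0.0013266 / 0.043332 ≈ 0.031.

0.031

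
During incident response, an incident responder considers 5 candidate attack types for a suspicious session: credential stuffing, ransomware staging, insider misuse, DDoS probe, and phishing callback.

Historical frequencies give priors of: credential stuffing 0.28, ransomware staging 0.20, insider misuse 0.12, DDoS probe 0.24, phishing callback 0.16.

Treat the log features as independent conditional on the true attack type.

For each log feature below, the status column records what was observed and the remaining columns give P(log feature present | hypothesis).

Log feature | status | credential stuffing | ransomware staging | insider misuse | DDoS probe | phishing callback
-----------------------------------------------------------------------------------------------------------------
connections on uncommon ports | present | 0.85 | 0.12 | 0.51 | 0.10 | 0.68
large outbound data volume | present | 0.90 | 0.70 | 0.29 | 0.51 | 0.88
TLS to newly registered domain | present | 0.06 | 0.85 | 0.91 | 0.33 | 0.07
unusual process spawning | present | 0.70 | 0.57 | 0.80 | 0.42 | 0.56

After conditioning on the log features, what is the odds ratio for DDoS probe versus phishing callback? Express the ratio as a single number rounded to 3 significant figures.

0.452

Unnormalized posterior weight (prior times the log feature likelihoods) for each of the two hypotheses:
  DDoS probe: 0.24 × 0.10 × 0.51 × 0.33 × 0.42 = 0.0016965
  phishing callback: 0.16 × 0.68 × 0.88 × 0.07 × 0.56 = 0.0037532
Posterior odds = 0.0016965 / 0.0037532 ≈ 0.452.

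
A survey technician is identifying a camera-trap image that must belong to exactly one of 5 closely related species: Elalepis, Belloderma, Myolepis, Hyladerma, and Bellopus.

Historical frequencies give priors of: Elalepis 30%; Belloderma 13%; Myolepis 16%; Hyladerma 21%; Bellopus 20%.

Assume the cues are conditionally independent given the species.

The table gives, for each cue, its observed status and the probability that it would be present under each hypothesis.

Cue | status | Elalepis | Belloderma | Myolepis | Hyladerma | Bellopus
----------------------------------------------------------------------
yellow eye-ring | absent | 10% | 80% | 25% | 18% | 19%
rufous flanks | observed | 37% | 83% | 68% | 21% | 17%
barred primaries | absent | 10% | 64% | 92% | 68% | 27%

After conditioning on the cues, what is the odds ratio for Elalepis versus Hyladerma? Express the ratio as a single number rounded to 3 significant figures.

7.77

Unnormalized posterior weight (prior times the cue likelihoods) for each of the two hypotheses (using 1 − P(present | H) for each absent cue):
  Elalepis: 0.30 × (1 − 0.10) × 0.37 × (1 − 0.10) = 0.08991
  Hyladerma: 0.21 × (1 − 0.18) × 0.21 × (1 − 0.68) = 0.011572
Odds(Elalepis : Hyladerma) = 0.08991 / 0.011572 ≈ 7.77.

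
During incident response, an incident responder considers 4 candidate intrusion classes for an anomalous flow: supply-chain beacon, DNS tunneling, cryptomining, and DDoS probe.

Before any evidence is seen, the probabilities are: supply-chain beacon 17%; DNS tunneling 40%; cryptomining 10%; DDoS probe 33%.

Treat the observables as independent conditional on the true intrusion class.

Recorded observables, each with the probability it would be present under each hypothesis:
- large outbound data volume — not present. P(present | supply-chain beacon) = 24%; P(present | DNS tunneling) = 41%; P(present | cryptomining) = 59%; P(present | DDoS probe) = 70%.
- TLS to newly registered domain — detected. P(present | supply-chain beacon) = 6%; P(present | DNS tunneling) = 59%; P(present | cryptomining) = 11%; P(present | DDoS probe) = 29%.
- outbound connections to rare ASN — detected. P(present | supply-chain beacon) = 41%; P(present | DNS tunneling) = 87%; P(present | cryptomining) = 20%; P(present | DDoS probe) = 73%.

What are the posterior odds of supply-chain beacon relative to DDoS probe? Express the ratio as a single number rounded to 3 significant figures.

Unnormalized posterior weight (prior times the observable likelihoods) for each of the two hypotheses (using 1 − P(present | H) for each absent observable):
  supply-chain beacon: 0.17 × (1 − 0.24) × 0.06 × 0.41 = 0.0031783
  DDoS probe: 0.33 × (1 − 0.70) × 0.29 × 0.73 = 0.020958
Posterior odds = 0.0031783 / 0.020958 ≈ 0.152.

0.152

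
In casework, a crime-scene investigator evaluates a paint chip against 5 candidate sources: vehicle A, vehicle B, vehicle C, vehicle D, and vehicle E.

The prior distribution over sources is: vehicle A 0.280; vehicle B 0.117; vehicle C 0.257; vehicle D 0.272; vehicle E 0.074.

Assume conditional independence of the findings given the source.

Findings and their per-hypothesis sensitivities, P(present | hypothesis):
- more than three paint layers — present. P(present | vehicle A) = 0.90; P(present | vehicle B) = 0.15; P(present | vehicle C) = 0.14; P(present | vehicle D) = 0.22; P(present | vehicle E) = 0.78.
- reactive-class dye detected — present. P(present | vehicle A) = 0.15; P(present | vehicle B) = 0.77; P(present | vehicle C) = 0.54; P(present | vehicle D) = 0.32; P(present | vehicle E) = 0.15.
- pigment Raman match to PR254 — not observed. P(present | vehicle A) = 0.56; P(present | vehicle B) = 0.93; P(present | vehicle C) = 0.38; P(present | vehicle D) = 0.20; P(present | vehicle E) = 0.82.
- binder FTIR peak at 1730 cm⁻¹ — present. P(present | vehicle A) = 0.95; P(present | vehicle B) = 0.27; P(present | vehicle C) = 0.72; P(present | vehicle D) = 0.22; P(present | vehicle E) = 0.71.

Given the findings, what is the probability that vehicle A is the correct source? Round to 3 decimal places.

0.541

Multiply each prior by the joint likelihood of the evidence pattern (using 1 − P(present | H) for each absent finding):
  vehicle A: 0.280 × 0.90 × 0.15 × (1 − 0.56) × 0.95 = 0.0158
  vehicle B: 0.117 × 0.15 × 0.77 × (1 − 0.93) × 0.27 = 0.00025541
  vehicle C: 0.257 × 0.14 × 0.54 × (1 − 0.38) × 0.72 = 0.0086732
  vehicle D: 0.272 × 0.22 × 0.32 × (1 − 0.20) × 0.22 = 0.0033702
  vehicle E: 0.074 × 0.78 × 0.15 × (1 − 0.82) × 0.71 = 0.0011065
Normalizing constant Z = 0.0158 + 0.00025541 + 0.0086732 + 0.0033702 + 0.0011065 = 0.029206.
P(vehicle A | evidence) = 0.0158 / 0.029206 ≈ 0.541.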